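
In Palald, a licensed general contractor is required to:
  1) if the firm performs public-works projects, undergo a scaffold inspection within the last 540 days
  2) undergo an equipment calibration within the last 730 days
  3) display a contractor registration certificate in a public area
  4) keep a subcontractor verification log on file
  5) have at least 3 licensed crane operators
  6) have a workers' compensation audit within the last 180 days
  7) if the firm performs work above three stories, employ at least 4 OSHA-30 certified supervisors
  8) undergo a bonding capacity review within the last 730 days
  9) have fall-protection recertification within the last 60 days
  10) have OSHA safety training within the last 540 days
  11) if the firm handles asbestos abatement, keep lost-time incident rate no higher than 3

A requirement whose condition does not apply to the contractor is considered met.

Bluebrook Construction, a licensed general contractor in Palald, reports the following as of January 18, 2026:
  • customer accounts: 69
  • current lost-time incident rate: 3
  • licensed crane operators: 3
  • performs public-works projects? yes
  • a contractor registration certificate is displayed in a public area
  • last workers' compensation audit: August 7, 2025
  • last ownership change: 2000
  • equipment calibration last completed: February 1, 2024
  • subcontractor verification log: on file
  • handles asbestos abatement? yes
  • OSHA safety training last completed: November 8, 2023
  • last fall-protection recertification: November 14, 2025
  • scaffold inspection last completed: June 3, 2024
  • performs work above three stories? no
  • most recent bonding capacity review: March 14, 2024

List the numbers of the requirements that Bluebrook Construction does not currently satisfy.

1. condition 'performs public-works projects' holds; scaffold inspection 594 days ago vs limit 540 → not met
2. equipment calibration 717 days ago vs limit 730 → met
3. contractor registration certificate present → met
4. subcontractor verification log present → met
5. licensed crane operators 3 ≥ 3 → met
6. workers' compensation audit 164 days ago vs limit 180 → met
7. condition 'performs work above three stories' does not hold → requirement n/a → met
8. bonding capacity review 675 days ago vs limit 730 → met
9. fall-protection recertification 65 days ago vs limit 60 → not met
10. OSHA safety training 802 days ago vs limit 540 → not met
11. condition 'handles asbestos abatement' holds; lost-time incident rate 3 ≤ 3 → met
Not met: 1, 9, 10

1, 9, 10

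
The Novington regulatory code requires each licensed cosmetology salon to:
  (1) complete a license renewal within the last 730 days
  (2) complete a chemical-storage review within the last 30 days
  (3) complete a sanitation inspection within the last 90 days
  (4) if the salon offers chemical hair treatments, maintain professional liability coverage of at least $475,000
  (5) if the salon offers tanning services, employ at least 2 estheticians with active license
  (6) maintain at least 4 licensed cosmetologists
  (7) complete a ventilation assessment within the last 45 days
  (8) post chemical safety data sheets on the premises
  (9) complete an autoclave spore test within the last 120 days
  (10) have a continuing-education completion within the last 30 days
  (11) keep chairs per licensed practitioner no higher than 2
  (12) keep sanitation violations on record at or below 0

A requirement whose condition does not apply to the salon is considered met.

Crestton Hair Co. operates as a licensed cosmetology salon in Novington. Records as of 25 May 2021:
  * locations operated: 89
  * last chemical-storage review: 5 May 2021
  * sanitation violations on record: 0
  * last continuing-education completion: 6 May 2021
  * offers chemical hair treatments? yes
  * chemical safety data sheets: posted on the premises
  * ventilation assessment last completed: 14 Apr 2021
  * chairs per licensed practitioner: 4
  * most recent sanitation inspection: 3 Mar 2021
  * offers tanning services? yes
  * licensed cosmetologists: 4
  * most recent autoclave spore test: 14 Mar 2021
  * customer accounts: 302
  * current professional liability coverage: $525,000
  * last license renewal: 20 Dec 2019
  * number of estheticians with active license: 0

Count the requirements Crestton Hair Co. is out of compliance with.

1. license renewal 522 days ago vs limit 730 → met
2. chemical-storage review 20 days ago vs limit 30 → met
3. sanitation inspection 83 days ago vs limit 90 → met
4. condition 'offers chemical hair treatments' holds; professional liability coverage $525,000 ≥ $475,000 → met
5. condition 'offers tanning services' holds; estheticians with active license 0 < 2 → not met
6. licensed cosmetologists 4 ≥ 4 → met
7. ventilation assessment 41 days ago vs limit 45 → met
8. chemical safety data sheets present → met
9. autoclave spore test 72 days ago vs limit 120 → met
10. continuing-education completion 19 days ago vs limit 30 → met
11. chairs per licensed practitioner 4 > 2 → not met
12. sanitation violations on record 0 ≤ 0 → met
Not met: 2 of 12

2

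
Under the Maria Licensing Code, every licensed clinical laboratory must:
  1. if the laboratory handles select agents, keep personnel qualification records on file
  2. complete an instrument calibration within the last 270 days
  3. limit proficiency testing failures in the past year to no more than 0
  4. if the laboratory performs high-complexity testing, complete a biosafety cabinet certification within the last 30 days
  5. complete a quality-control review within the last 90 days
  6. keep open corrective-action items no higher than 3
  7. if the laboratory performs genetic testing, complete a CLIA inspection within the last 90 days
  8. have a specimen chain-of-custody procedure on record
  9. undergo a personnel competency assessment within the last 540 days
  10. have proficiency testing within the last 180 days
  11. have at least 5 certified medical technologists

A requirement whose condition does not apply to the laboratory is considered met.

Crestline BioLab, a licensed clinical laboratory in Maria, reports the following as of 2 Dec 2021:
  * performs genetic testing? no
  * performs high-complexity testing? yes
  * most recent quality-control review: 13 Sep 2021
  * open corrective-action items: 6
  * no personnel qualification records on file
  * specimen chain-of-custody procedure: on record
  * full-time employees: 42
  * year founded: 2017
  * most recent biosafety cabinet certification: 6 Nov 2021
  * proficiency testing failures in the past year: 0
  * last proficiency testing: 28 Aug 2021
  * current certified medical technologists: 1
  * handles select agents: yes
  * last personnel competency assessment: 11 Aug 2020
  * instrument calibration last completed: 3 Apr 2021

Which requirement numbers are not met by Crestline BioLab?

1, 6, 11

1. condition 'handles select agents' holds; personnel qualification records absent → not met
2. instrument calibration 243 days ago vs limit 270 → met
3. proficiency testing failures in the past year 0 ≤ 0 → met
4. condition 'performs high-complexity testing' holds; biosafety cabinet certification 26 days ago vs limit 30 → met
5. quality-control review 80 days ago vs limit 90 → met
6. open corrective-action items 6 > 3 → not met
7. condition 'performs genetic testing' does not hold → requirement n/a → met
8. specimen chain-of-custody procedure present → met
9. personnel competency assessment 478 days ago vs limit 540 → met
10. proficiency testing 96 days ago vs limit 180 → met
11. certified medical technologists 1 < 5 → not met
Not met: 1, 6, 11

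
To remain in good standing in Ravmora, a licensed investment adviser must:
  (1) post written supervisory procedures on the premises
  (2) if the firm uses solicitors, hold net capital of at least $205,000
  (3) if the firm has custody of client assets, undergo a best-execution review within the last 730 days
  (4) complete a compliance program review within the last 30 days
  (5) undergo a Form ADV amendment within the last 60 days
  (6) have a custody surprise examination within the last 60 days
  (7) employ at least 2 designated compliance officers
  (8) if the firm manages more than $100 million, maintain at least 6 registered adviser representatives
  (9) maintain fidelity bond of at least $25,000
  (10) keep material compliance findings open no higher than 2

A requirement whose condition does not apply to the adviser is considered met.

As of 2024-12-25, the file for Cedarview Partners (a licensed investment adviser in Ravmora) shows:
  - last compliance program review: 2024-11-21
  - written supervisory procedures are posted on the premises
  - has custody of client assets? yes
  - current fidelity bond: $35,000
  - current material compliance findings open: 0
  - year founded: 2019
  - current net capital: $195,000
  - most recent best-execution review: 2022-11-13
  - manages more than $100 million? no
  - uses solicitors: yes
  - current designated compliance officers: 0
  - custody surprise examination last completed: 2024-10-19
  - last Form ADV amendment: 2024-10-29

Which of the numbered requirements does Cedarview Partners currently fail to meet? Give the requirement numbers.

1. written supervisory procedures present → met
2. condition 'uses solicitors' holds; net capital $195,000 < $205,000 → not met
3. condition 'has custody of client assets' holds; best-execution review 773 days ago vs limit 730 → not met
4. compliance program review 34 days ago vs limit 30 → not met
5. Form ADV amendment 57 days ago vs limit 60 → met
6. custody surprise examination 67 days ago vs limit 60 → not met
7. designated compliance officers 0 < 2 → not met
8. condition 'manages more than $100 million' does not hold → requirement n/a → met
9. fidelity bond $35,000 ≥ $25,000 → met
10. material compliance findings open 0 ≤ 2 → met
Not met: 2, 3, 4, 6, 7

2, 3, 4, 6, 7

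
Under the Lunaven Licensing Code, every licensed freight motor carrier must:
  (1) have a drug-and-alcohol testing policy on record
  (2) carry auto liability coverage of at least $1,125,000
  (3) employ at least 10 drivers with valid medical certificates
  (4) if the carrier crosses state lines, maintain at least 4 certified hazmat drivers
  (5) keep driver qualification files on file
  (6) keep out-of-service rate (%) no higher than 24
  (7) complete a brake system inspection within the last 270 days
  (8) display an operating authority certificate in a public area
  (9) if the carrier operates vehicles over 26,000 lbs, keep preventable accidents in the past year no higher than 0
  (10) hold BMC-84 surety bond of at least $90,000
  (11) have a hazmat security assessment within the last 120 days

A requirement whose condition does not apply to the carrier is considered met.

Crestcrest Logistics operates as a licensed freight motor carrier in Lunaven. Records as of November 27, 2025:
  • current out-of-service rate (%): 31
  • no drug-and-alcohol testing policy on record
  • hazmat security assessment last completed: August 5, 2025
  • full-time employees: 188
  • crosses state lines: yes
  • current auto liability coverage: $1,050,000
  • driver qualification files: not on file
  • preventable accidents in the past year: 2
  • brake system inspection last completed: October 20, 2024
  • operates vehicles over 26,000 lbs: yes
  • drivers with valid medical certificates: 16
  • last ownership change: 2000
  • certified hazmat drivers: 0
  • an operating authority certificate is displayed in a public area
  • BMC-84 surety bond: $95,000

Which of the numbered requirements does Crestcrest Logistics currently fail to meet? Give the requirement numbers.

1. drug-and-alcohol testing policy absent → not met
2. auto liability coverage $1,050,000 < $1,125,000 → not met
3. drivers with valid medical certificates 16 ≥ 10 → met
4. condition 'crosses state lines' holds; certified hazmat drivers 0 < 4 → not met
5. driver qualification files absent → not met
6. out-of-service rate (%) 31 > 24 → not met
7. brake system inspection 403 days ago vs limit 270 → not met
8. operating authority certificate present → met
9. condition 'operates vehicles over 26,000 lbs' holds; preventable accidents in the past year 2 > 0 → not met
10. BMC-84 surety bond $95,000 ≥ $90,000 → met
11. hazmat security assessment 114 days ago vs limit 120 → met
Not met: 1, 2, 4, 5, 6, 7, 9

1, 2, 4, 5, 6, 7, 9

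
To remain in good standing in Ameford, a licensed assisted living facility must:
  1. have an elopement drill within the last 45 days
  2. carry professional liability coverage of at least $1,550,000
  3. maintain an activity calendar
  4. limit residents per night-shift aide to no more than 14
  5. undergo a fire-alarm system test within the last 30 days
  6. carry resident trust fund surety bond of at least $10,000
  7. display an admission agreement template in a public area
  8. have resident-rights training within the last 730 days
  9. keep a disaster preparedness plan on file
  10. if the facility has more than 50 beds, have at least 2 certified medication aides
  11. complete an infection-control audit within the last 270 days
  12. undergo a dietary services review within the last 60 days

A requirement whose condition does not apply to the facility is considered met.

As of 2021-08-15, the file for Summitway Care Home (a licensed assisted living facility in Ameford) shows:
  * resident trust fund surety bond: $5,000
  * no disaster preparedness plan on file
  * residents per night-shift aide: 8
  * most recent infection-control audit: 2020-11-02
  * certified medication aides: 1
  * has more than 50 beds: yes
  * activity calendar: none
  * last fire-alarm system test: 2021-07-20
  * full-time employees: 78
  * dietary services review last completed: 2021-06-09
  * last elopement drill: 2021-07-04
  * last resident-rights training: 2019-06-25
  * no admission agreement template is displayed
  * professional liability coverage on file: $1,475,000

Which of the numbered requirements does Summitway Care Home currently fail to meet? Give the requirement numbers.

2, 3, 6, 7, 8, 9, 10, 11, 12

1. elopement drill 42 days ago vs limit 45 → met
2. professional liability coverage $1,475,000 < $1,550,000 → not met
3. activity calendar absent → not met
4. residents per night-shift aide 8 ≤ 14 → met
5. fire-alarm system test 26 days ago vs limit 30 → met
6. resident trust fund surety bond $5,000 < $10,000 → not met
7. admission agreement template absent → not met
8. resident-rights training 782 days ago vs limit 730 → not met
9. disaster preparedness plan absent → not met
10. condition 'has more than 50 beds' holds; certified medication aides 1 < 2 → not met
11. infection-control audit 286 days ago vs limit 270 → not met
12. dietary services review 67 days ago vs limit 60 → not met
Not met: 2, 3, 6, 7, 8, 9, 10, 11, 12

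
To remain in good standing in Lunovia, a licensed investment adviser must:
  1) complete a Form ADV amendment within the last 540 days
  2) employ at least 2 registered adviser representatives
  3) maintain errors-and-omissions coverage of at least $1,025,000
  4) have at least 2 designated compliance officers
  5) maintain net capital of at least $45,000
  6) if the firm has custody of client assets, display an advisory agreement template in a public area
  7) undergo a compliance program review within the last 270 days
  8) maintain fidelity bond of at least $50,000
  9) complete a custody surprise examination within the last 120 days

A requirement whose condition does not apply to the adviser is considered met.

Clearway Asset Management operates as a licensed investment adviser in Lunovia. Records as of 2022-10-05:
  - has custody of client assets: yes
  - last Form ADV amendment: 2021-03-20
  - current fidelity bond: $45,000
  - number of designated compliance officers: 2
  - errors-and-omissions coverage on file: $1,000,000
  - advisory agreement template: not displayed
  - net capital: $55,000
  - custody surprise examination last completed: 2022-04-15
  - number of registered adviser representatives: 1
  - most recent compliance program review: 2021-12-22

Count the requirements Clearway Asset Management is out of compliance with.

7

1. Form ADV amendment 564 days ago vs limit 540 → not met
2. registered adviser representatives 1 < 2 → not met
3. errors-and-omissions coverage $1,000,000 < $1,025,000 → not met
4. designated compliance officers 2 ≥ 2 → met
5. net capital $55,000 ≥ $45,000 → met
6. condition 'has custody of client assets' holds; advisory agreement template absent → not met
7. compliance program review 287 days ago vs limit 270 → not met
8. fidelity bond $45,000 < $50,000 → not met
9. custody surprise examination 173 days ago vs limit 120 → not met
Not met: 7 of 9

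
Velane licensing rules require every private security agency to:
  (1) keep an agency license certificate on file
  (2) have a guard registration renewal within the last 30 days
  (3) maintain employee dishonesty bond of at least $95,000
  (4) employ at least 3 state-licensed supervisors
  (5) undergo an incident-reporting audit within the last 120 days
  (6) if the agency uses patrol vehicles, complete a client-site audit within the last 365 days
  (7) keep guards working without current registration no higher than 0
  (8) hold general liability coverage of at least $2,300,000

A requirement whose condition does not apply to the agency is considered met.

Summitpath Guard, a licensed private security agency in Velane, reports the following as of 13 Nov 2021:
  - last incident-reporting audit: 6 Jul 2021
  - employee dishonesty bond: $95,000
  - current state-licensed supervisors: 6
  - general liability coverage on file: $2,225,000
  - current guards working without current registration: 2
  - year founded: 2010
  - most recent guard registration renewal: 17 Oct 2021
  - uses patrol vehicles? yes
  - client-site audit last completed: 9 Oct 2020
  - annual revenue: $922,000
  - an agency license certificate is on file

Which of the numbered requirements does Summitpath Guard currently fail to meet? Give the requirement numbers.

5, 6, 7, 8

1. agency license certificate present → met
2. guard registration renewal 27 days ago vs limit 30 → met
3. employee dishonesty bond $95,000 ≥ $95,000 → met
4. state-licensed supervisors 6 ≥ 3 → met
5. incident-reporting audit 130 days ago vs limit 120 → not met
6. condition 'uses patrol vehicles' holds; client-site audit 400 days ago vs limit 365 → not met
7. guards working without current registration 2 > 0 → not met
8. general liability coverage $2,225,000 < $2,300,000 → not met
Not met: 5, 6, 7, 8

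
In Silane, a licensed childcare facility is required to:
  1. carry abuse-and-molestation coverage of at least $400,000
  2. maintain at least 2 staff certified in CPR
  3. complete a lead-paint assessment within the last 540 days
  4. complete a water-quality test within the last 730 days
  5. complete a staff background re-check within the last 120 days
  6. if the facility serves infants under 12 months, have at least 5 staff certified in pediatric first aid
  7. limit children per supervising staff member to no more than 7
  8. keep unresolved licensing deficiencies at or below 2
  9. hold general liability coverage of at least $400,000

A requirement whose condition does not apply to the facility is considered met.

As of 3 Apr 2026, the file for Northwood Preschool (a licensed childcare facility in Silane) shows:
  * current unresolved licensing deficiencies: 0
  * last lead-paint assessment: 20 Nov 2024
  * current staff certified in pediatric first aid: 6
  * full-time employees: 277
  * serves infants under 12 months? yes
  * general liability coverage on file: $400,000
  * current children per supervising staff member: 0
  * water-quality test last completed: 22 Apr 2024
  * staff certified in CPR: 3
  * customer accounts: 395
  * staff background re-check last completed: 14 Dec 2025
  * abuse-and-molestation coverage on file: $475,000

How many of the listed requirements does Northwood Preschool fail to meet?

1. abuse-and-molestation coverage $475,000 ≥ $400,000 → met
2. staff certified in CPR 3 ≥ 2 → met
3. lead-paint assessment 499 days ago vs limit 540 → met
4. water-quality test 711 days ago vs limit 730 → met
5. staff background re-check 110 days ago vs limit 120 → met
6. condition 'serves infants under 12 months' holds; staff certified in pediatric first aid 6 ≥ 5 → met
7. children per supervising staff member 0 ≤ 7 → met
8. unresolved licensing deficiencies 0 ≤ 2 → met
9. general liability coverage $400,000 ≥ $400,000 → met
Not met: 0 of 9

0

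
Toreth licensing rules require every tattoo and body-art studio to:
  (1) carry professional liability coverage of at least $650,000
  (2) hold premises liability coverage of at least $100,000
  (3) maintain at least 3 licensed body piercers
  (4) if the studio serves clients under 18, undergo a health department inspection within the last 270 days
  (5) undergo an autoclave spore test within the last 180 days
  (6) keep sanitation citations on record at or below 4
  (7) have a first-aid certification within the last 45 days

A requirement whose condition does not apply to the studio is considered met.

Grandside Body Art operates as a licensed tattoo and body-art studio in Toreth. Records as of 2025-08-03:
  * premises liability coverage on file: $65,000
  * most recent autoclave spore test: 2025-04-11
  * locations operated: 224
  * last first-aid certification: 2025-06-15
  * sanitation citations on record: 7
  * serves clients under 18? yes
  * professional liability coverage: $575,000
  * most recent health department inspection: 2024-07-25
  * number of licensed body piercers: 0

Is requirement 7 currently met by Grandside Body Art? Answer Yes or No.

7. first-aid certification 49 days ago vs limit 45 → not met

No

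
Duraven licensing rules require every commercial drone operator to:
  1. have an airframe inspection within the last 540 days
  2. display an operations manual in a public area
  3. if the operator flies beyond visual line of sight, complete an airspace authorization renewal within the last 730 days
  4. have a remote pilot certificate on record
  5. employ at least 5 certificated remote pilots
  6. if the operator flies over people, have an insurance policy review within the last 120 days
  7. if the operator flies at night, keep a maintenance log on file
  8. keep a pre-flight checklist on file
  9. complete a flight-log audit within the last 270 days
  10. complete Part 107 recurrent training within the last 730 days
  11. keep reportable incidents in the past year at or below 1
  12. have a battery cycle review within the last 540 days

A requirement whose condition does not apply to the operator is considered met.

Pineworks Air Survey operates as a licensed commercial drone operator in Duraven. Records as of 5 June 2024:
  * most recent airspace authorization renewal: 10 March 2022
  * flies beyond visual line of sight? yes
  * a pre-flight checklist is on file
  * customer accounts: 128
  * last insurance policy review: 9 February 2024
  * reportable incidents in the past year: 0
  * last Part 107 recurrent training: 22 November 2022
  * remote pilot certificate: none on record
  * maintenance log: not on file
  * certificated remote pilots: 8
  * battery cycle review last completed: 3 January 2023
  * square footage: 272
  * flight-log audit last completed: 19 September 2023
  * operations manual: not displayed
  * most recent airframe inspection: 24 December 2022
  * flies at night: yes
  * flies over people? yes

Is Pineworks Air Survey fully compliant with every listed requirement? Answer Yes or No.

No

1. airframe inspection 529 days ago vs limit 540 → met
2. operations manual absent → not met
3. condition 'flies beyond visual line of sight' holds; airspace authorization renewal 818 days ago vs limit 730 → not met
4. remote pilot certificate absent → not met
5. certificated remote pilots 8 ≥ 5 → met
6. condition 'flies over people' holds; insurance policy review 117 days ago vs limit 120 → met
7. condition 'flies at night' holds; maintenance log absent → not met
8. pre-flight checklist present → met
9. flight-log audit 260 days ago vs limit 270 → met
10. Part 107 recurrent training 561 days ago vs limit 730 → met
11. reportable incidents in the past year 0 ≤ 1 → met
12. battery cycle review 519 days ago vs limit 540 → met
Not met: 2, 3, 4, 7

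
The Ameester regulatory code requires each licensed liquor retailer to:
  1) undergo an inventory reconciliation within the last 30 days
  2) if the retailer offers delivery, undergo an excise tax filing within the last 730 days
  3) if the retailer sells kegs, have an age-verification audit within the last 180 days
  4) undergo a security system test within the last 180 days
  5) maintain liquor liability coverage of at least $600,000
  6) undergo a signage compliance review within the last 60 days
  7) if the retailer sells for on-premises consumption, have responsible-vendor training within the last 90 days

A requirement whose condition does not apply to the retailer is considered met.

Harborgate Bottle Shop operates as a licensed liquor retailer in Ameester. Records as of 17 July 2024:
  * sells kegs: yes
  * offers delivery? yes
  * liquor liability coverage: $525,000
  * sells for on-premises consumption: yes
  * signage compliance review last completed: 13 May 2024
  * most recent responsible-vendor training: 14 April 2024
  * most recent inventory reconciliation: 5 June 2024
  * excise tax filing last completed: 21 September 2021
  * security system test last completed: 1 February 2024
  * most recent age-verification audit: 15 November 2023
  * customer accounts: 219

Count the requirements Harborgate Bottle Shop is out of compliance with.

6

1. inventory reconciliation 42 days ago vs limit 30 → not met
2. condition 'offers delivery' holds; excise tax filing 1030 days ago vs limit 730 → not met
3. condition 'sells kegs' holds; age-verification audit 245 days ago vs limit 180 → not met
4. security system test 167 days ago vs limit 180 → met
5. liquor liability coverage $525,000 < $600,000 → not met
6. signage compliance review 65 days ago vs limit 60 → not met
7. condition 'sells for on-premises consumption' holds; responsible-vendor training 94 days ago vs limit 90 → not met
Not met: 6 of 7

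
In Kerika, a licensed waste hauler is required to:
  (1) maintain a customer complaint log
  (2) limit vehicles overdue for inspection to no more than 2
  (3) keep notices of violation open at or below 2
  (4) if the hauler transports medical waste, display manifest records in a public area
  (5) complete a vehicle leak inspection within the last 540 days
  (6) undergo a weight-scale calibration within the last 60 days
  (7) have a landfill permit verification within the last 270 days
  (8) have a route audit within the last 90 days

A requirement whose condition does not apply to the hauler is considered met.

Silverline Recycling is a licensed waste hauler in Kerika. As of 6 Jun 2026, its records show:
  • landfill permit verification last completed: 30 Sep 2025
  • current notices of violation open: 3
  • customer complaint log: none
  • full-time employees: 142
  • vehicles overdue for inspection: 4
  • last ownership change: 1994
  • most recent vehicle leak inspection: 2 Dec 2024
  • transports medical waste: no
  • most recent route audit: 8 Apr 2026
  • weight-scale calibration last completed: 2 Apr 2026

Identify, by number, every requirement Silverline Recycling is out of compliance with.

1. customer complaint log absent → not met
2. vehicles overdue for inspection 4 > 2 → not met
3. notices of violation open 3 > 2 → not met
4. condition 'transports medical waste' does not hold → requirement n/a → met
5. vehicle leak inspection 551 days ago vs limit 540 → not met
6. weight-scale calibration 65 days ago vs limit 60 → not met
7. landfill permit verification 249 days ago vs limit 270 → met
8. route audit 59 days ago vs limit 90 → met
Not met: 1, 2, 3, 5, 6

1, 2, 3, 5, 6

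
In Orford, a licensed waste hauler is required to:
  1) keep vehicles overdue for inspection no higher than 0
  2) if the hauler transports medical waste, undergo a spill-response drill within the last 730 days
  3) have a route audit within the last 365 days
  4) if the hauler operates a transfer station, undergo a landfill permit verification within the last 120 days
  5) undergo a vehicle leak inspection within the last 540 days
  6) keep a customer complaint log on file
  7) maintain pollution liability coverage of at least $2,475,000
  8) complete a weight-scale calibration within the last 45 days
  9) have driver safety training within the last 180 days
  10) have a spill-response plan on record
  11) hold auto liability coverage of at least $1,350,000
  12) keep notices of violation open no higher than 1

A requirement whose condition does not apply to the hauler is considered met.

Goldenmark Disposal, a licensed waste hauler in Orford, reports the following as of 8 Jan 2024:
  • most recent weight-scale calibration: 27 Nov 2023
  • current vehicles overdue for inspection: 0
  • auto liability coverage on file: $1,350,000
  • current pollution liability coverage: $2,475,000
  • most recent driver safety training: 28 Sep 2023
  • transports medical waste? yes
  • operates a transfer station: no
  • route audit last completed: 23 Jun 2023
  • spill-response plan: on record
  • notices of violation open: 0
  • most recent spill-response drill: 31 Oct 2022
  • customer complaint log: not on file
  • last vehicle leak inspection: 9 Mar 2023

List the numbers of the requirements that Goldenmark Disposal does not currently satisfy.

6

1. vehicles overdue for inspection 0 ≤ 0 → met
2. condition 'transports medical waste' holds; spill-response drill 434 days ago vs limit 730 → met
3. route audit 199 days ago vs limit 365 → met
4. condition 'operates a transfer station' does not hold → requirement n/a → met
5. vehicle leak inspection 305 days ago vs limit 540 → met
6. customer complaint log absent → not met
7. pollution liability coverage $2,475,000 ≥ $2,475,000 → met
8. weight-scale calibration 42 days ago vs limit 45 → met
9. driver safety training 102 days ago vs limit 180 → met
10. spill-response plan present → met
11. auto liability coverage $1,350,000 ≥ $1,350,000 → met
12. notices of violation open 0 ≤ 1 → met
Not met: 6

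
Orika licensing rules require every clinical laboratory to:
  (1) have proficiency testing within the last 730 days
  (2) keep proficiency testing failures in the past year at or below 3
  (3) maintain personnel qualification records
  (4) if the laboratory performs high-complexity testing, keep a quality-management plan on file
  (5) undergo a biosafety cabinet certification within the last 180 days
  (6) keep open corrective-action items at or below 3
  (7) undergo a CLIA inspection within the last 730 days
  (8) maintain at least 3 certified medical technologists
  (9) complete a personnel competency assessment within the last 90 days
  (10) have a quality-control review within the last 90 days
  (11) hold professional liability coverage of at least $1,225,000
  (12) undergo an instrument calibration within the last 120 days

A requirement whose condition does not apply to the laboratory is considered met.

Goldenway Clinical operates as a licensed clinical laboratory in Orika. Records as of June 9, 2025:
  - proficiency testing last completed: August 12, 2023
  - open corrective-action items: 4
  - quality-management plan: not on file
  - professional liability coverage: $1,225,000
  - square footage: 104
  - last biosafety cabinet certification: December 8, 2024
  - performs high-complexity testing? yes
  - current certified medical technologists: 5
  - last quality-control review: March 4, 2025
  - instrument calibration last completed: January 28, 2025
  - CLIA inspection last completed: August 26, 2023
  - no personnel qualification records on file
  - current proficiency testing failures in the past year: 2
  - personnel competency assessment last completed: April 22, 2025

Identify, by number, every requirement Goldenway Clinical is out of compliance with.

1. proficiency testing 667 days ago vs limit 730 → met
2. proficiency testing failures in the past year 2 ≤ 3 → met
3. personnel qualification records absent → not met
4. condition 'performs high-complexity testing' holds; quality-management plan absent → not met
5. biosafety cabinet certification 183 days ago vs limit 180 → not met
6. open corrective-action items 4 > 3 → not met
7. CLIA inspection 653 days ago vs limit 730 → met
8. certified medical technologists 5 ≥ 3 → met
9. personnel competency assessment 48 days ago vs limit 90 → met
10. quality-control review 97 days ago vs limit 90 → not met
11. professional liability coverage $1,225,000 ≥ $1,225,000 → met
12. instrument calibration 132 days ago vs limit 120 → not met
Not met: 3, 4, 5, 6, 10, 12

3, 4, 5, 6, 10, 12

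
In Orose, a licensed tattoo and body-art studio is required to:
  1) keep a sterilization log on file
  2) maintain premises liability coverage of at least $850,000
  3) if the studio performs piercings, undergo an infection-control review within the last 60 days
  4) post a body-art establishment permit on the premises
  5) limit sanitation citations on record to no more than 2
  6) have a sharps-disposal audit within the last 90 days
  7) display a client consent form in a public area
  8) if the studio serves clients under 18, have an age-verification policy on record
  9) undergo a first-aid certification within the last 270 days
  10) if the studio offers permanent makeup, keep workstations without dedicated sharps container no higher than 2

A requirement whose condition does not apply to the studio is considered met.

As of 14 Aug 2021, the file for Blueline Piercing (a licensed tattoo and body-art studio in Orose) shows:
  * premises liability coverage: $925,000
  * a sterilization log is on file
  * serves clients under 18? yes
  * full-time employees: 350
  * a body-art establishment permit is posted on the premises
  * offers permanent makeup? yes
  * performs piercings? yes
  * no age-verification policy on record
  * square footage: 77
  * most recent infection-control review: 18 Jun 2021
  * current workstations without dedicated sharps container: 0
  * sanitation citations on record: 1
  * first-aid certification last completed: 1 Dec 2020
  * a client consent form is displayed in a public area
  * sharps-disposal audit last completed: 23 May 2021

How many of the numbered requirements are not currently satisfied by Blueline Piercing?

1

1. sterilization log present → met
2. premises liability coverage $925,000 ≥ $850,000 → met
3. condition 'performs piercings' holds; infection-control review 57 days ago vs limit 60 → met
4. body-art establishment permit present → met
5. sanitation citations on record 1 ≤ 2 → met
6. sharps-disposal audit 83 days ago vs limit 90 → met
7. client consent form present → met
8. condition 'serves clients under 18' holds; age-verification policy absent → not met
9. first-aid certification 256 days ago vs limit 270 → met
10. condition 'offers permanent makeup' holds; workstations without dedicated sharps container 0 ≤ 2 → met
Not met: 1 of 10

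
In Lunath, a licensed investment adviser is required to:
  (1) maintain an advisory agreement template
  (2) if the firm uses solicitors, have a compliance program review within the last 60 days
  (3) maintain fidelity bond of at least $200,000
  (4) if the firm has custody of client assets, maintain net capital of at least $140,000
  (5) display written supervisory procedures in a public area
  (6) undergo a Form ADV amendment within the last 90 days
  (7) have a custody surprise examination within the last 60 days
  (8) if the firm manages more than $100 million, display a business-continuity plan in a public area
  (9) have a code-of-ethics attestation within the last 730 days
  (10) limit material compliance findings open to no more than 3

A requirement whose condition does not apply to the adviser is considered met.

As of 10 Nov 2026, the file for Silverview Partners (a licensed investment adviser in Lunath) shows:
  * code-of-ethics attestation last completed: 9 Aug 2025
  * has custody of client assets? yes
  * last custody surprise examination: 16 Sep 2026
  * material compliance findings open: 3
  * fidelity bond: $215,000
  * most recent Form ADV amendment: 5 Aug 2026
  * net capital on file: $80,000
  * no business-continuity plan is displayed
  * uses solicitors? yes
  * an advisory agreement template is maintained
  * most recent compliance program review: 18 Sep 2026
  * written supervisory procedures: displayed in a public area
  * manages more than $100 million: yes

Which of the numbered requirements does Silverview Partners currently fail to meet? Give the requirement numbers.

1. advisory agreement template present → met
2. condition 'uses solicitors' holds; compliance program review 53 days ago vs limit 60 → met
3. fidelity bond $215,000 ≥ $200,000 → met
4. condition 'has custody of client assets' holds; net capital $80,000 < $140,000 → not met
5. written supervisory procedures present → met
6. Form ADV amendment 97 days ago vs limit 90 → not met
7. custody surprise examination 55 days ago vs limit 60 → met
8. condition 'manages more than $100 million' holds; business-continuity plan absent → not met
9. code-of-ethics attestation 458 days ago vs limit 730 → met
10. material compliance findings open 3 ≤ 3 → met
Not met: 4, 6, 8

4, 6, 8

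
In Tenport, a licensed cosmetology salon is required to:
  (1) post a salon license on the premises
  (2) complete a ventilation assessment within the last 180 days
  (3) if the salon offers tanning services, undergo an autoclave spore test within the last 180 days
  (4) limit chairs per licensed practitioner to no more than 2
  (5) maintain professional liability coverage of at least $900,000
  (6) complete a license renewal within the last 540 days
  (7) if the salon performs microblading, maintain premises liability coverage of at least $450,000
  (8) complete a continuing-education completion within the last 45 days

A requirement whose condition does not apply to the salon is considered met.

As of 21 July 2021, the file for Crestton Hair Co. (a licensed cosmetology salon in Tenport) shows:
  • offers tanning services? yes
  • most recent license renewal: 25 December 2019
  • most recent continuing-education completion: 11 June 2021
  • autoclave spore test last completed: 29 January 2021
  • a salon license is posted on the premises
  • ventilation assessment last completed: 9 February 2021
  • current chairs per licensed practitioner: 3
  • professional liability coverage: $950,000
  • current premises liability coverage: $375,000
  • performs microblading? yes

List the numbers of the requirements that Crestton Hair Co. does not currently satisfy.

4, 6, 7

1. salon license present → met
2. ventilation assessment 162 days ago vs limit 180 → met
3. condition 'offers tanning services' holds; autoclave spore test 173 days ago vs limit 180 → met
4. chairs per licensed practitioner 3 > 2 → not met
5. professional liability coverage $950,000 ≥ $900,000 → met
6. license renewal 574 days ago vs limit 540 → not met
7. condition 'performs microblading' holds; premises liability coverage $375,000 < $450,000 → not met
8. continuing-education completion 40 days ago vs limit 45 → met
Not met: 4, 6, 7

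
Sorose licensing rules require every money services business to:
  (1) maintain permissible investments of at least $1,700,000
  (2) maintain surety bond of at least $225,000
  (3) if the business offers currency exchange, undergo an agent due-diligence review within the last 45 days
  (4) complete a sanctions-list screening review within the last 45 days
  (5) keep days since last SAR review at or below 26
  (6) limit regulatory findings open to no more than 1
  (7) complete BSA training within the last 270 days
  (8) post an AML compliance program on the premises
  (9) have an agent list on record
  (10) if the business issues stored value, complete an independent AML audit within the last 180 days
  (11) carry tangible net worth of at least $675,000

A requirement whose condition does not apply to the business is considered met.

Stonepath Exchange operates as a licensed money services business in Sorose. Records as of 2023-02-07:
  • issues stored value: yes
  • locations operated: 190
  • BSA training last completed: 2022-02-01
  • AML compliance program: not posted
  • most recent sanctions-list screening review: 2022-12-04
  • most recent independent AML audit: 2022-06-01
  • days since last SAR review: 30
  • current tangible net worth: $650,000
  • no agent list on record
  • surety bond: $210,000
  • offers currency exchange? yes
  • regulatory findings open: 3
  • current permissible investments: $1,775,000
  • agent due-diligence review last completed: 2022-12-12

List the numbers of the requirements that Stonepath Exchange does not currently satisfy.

2, 3, 4, 5, 6, 7, 8, 9, 10, 11

1. permissible investments $1,775,000 ≥ $1,700,000 → met
2. surety bond $210,000 < $225,000 → not met
3. condition 'offers currency exchange' holds; agent due-diligence review 57 days ago vs limit 45 → not met
4. sanctions-list screening review 65 days ago vs limit 45 → not met
5. days since last SAR review 30 > 26 → not met
6. regulatory findings open 3 > 1 → not met
7. BSA training 371 days ago vs limit 270 → not met
8. AML compliance program absent → not met
9. agent list absent → not met
10. condition 'issues stored value' holds; independent AML audit 251 days ago vs limit 180 → not met
11. tangible net worth $650,000 < $675,000 → not met
Not met: 2, 3, 4, 5, 6, 7, 8, 9, 10, 11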